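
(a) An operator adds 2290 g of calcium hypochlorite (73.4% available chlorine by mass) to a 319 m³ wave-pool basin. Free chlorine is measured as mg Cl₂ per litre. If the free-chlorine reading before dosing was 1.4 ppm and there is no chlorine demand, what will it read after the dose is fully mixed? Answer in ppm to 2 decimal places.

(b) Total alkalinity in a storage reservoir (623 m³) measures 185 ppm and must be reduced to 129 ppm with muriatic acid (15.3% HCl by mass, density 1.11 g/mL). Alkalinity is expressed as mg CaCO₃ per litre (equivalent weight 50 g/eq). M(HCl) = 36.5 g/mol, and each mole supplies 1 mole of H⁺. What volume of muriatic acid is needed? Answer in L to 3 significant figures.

(a) 6.67 ppm; (b) 150 L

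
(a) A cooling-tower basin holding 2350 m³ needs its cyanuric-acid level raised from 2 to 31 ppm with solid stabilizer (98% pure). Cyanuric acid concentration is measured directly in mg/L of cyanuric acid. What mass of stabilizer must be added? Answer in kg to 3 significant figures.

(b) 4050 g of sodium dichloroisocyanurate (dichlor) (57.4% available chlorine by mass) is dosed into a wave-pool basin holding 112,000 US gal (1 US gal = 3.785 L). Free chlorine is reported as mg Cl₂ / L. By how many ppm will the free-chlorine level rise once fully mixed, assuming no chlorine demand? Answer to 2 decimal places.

(a) 69.5 kg; (b) 5.48 ppm

(a) Volume: 2350 m³ = 2,350,000 L.
(a) CYA to add: (31 − 2) = 29 mg/L × 2,350,000 L = 68,150 g cyanuric acid.
(a) At 98% purity: 68,150 / 0.98 = 69,540 g product.

(b) Volume: 112,000 US gal × 3.785 L/gal = 423,920 L.
(b) Available chlorine delivered: 4050 g × 0.574 = 2325 g as Cl₂.
(b) Concentration rise: 2325 g / 423,920 L = 5.484 mg/L = 5.48 ppm.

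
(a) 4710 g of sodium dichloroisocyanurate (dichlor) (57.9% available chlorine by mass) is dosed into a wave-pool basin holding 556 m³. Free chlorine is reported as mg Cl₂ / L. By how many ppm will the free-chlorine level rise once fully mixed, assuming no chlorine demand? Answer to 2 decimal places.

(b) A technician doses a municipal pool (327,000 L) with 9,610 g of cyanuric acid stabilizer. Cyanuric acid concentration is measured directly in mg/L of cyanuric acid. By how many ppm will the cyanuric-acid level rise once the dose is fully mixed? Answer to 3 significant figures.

(a) 4.90 ppm; (b) 29.4 ppm

(a) Volume: 556 m³ = 556,000 L.
(a) Available chlorine delivered: 4710 g × 0.579 = 2727 g as Cl₂.
(a) Concentration rise: 2727 g / 556,000 L = 4.905 mg/L = 4.90 ppm.

(b) Rise: 9,610 g / 327,000 L × 1000 = 29.39 mg/L.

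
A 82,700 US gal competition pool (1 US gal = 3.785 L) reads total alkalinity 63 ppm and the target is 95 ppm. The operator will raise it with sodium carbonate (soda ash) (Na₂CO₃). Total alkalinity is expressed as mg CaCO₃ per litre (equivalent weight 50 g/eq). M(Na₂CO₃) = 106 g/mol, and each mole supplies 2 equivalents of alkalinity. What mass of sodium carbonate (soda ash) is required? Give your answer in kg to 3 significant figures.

10.6 kg

Volume: 82,700 US gal × 3.785 L/gal = 313,020 L.
Alkalinity to add: (95 − 63) = 32 mg/L as CaCO₃ × 313,020 L = 10,020 g as CaCO₃.
Equivalents: 10,020 g ÷ 50 g/eq = 200.3 eq.
Each mole of Na₂CO₃ supplies 2 eq, so 200.3 / 2 = 100.2 mol.
Mass: 100.2 mol × 106 g/mol = 10,620 g.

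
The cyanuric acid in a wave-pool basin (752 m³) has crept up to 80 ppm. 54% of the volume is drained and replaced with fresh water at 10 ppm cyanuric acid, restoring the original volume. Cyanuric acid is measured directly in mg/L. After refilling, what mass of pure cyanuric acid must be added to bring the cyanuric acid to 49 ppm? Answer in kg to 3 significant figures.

Volume: 752 m³ = 752,000 L.
After draining 54% and refilling: 80 × 0.46 + 10 × 0.54 = 42.2 ppm.
Deficit to target: 49 − 42.2 = 6.8 mg/L.
Mass: 6.8 mg/L × 752,000 L = 5114 g cyanuric acid.

5.11 kg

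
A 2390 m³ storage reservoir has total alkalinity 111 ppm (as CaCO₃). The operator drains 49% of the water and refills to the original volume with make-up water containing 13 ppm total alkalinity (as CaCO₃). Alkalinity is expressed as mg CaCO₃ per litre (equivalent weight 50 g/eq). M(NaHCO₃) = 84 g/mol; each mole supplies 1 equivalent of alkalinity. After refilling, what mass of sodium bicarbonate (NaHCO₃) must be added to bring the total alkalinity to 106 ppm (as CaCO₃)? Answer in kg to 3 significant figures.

Volume: 2390 m³ = 2,390,000 L.
After draining 49% and refilling: 111 × 0.51 + 13 × 0.49 = 62.98 ppm.
Deficit to target: 106 − 62.98 = 43.02 mg/L.
As CaCO₃: 43.02 mg/L × 2,390,000 L = 102,800 g; ÷ 50 g/eq ÷ 1 = 2056 mol NaHCO₃.
Mass: 2056 × 84 = 172,700 g.

173 kg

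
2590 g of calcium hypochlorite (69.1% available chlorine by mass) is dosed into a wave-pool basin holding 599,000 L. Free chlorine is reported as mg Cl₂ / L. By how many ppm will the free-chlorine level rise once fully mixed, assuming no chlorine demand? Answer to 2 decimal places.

Available chlorine delivered: 2590 g × 0.691 = 1790 g as Cl₂.
Concentration rise: 1790 g / 599,000 L = 2.988 mg/L = 2.99 ppm.

2.99 ppm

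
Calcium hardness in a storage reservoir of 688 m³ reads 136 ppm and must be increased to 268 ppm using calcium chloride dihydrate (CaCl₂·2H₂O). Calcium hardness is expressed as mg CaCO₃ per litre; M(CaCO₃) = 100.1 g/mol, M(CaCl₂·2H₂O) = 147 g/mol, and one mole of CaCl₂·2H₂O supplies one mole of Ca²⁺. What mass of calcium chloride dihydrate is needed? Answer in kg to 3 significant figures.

133 kg

Volume: 688 m³ = 688,000 L.
Hardness to add: (268 − 136) = 132 mg/L as CaCO₃ × 688,000 L = 90,820 g as CaCO₃.
Moles of Ca²⁺ (1 mol Ca²⁺ ≡ 1 mol CaCO₃): 90,820 / 100.1 g/mol = 907.3 mol.
Mass of CaCl₂·2H₂O: 907.3 × 147 = 133,400 g.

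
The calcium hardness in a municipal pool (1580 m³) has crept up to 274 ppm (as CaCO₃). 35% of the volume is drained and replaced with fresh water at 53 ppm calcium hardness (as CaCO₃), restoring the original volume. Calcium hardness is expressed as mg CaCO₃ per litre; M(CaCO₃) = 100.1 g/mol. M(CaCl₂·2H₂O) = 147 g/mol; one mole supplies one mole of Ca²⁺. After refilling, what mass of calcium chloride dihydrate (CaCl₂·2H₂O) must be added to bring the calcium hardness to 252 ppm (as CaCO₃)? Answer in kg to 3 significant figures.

128 kg

Volume: 1580 m³ = 1,580,000 L.
After draining 35% and refilling: 274 × 0.65 + 53 × 0.35 = 196.65 ppm.
Deficit to target: 252 − 196.65 = 55.35 mg/L.
As CaCO₃: 55.35 mg/L × 1,580,000 L = 87,450 g; ÷ 100.1 = 873.7 mol Ca²⁺.
Mass: 873.7 × 147 = 128,400 g.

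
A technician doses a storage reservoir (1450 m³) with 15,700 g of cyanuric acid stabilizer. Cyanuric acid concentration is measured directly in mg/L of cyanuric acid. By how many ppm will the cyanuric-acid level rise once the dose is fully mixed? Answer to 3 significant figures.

10.8 ppm

Volume: 1450 m³ = 1,450,000 L.
Rise: 15,700 g / 1,450,000 L × 1000 = 10.83 mg/L.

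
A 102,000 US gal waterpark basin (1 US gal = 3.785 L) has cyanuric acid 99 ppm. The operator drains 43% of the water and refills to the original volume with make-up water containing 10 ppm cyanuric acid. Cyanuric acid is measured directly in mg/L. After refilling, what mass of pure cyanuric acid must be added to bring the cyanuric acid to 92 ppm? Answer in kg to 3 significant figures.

Volume: 102,000 US gal × 3.785 L/gal = 386,070 L.
After draining 43% and refilling: 99 × 0.57 + 10 × 0.43 = 60.73 ppm.
Deficit to target: 92 − 60.73 = 31.27 mg/L.
Mass: 31.27 mg/L × 386,070 L = 12,070 g cyanuric acid.

12.1 kg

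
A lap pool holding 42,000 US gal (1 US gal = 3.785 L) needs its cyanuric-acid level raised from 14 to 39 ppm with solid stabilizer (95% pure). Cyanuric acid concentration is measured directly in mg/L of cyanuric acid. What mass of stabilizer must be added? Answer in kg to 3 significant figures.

4.18 kg

Volume: 42,000 US gal × 3.785 L/gal = 158,970 L.
CYA to add: (39 − 14) = 25 mg/L × 158,970 L = 3974 g cyanuric acid.
At 95% purity: 3974 / 0.95 = 4183 g product.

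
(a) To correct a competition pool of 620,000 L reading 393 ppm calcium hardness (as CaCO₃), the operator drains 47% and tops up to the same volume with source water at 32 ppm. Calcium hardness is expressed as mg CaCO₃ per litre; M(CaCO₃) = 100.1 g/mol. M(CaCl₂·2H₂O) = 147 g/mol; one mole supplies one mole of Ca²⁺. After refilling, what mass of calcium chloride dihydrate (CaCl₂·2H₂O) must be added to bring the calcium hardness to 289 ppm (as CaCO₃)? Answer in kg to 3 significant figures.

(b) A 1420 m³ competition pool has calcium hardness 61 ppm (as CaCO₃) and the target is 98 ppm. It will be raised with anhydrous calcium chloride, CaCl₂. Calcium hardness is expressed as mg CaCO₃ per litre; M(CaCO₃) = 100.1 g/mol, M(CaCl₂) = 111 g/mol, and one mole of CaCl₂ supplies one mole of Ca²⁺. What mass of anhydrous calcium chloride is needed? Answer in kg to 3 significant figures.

(a) 59.8 kg; (b) 58.3 kg

(a) After draining 47% and refilling: 393 × 0.53 + 32 × 0.47 = 223.33 ppm.
(a) Deficit to target: 289 − 223.33 = 65.67 mg/L.
(a) As CaCO₃: 65.67 mg/L × 620,000 L = 40,720 g; ÷ 100.1 = 406.7 mol Ca²⁺.
(a) Mass: 406.7 × 147 = 59,790 g.

(b) Volume: 1420 m³ = 1,420,000 L.
(b) Hardness to add: (98 − 61) = 37 mg/L as CaCO₃ × 1,420,000 L = 52,540 g as CaCO₃.
(b) Moles of Ca²⁺ (1 mol Ca²⁺ ≡ 1 mol CaCO₃): 52,540 / 100.1 g/mol = 524.9 mol.
(b) Mass of CaCl₂: 524.9 × 111 = 58,260 g.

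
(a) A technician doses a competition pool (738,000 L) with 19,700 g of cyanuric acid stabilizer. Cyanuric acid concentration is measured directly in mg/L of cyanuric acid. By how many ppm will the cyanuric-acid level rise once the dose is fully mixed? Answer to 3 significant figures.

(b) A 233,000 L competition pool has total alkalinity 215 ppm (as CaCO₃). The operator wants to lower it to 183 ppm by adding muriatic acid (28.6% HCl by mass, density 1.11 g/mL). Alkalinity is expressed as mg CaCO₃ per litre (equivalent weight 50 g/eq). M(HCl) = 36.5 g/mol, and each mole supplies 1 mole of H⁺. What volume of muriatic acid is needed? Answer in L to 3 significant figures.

(a) Rise: 19,700 g / 738,000 L × 1000 = 26.69 mg/L.

(b) Alkalinity to neutralize: (215 − 183) = 32 mg/L as CaCO₃ × 233,000 L = 7456 g as CaCO₃.
(b) Equivalents of H⁺ required: 7456 ÷ 50 g/eq = 149.1 eq = 149.1 mol HCl.
(b) Mass of HCl: 149.1 × 36.5 = 5443 g.
(b) Mass of 28.6% solution: 5443 / 0.286 = 19,030 g.
(b) Volume: 19,030 g ÷ 1.11 g/mL = 17,150 mL.

(a) 26.7 ppm; (b) 17.1 L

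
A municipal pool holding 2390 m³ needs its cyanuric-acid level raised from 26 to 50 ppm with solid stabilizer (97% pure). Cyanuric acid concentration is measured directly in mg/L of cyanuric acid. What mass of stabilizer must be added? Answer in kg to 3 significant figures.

59.1 kg

Volume: 2390 m³ = 2,390,000 L.
CYA to add: (50 − 26) = 24 mg/L × 2,390,000 L = 57,360 g cyanuric acid.
At 97% purity: 57,360 / 0.97 = 59,130 g product.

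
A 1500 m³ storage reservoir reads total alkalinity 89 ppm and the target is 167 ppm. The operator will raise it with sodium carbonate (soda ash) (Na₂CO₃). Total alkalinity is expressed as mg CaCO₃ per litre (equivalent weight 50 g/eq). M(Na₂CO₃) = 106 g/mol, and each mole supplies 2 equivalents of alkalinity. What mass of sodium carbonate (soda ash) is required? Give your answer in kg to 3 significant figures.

Volume: 1500 m³ = 1,500,000 L.
Alkalinity to add: (167 − 89) = 78 mg/L as CaCO₃ × 1,500,000 L = 117,000 g as CaCO₃.
Equivalents: 117,000 g ÷ 50 g/eq = 2340 eq.
Each mole of Na₂CO₃ supplies 2 eq, so 2340 / 2 = 1170 mol.
Mass: 1170 mol × 106 g/mol = 124,000 g.

124 kg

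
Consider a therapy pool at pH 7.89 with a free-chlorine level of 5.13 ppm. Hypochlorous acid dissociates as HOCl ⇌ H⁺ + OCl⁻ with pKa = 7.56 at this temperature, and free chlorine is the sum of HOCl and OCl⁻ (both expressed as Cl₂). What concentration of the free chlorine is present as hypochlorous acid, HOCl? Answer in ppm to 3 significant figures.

[OCl⁻]/[HOCl] = 10^(pH − pKa) = 10^(7.89 − 7.56) = 10^0.33 = 2.138.
Fraction as HOCl = 1 / (1 + 2.138) = 0.3187.
HOCl = 0.3187 × 5.13 ppm = 1.635 ppm.

1.63 ppm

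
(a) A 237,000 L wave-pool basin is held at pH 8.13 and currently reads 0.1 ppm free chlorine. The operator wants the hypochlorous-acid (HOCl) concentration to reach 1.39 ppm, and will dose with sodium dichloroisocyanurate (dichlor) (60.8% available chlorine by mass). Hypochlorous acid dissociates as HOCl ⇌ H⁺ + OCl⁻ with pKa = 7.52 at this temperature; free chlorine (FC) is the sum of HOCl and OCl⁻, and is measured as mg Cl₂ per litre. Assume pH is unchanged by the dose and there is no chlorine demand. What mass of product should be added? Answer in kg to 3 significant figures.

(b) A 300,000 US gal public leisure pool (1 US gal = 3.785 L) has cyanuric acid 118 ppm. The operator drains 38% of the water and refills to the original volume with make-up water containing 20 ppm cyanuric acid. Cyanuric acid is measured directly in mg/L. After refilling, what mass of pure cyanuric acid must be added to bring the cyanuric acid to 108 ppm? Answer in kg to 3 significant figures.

(a) [OCl⁻]/[HOCl] = 10^(pH − pKa) = 10^(8.13 − 7.52) = 4.074; fraction as HOCl = 1/(1 + 4.074) = 0.1971.
(a) Free chlorine required for 1.39 ppm HOCl: 1.39 / 0.1971 = 7.053 ppm.
(a) FC to add: 7.053 − 0.1 = 6.953 mg/L as Cl₂.
(a) Cl₂ equivalent: 6.953 mg/L × 237,000 L = 1648 g.
(a) Product at 60.8% available Cl: 1648 / 0.608 = 2710 g.

(b) Volume: 300,000 US gal × 3.785 L/gal = 1,135,500 L.
(b) After draining 38% and refilling: 118 × 0.62 + 20 × 0.38 = 80.76 ppm.
(b) Deficit to target: 108 − 80.76 = 27.24 mg/L.
(b) Mass: 27.24 mg/L × 1,135,500 L = 30,930 g cyanuric acid.

(a) 2.71 kg; (b) 30.9 kg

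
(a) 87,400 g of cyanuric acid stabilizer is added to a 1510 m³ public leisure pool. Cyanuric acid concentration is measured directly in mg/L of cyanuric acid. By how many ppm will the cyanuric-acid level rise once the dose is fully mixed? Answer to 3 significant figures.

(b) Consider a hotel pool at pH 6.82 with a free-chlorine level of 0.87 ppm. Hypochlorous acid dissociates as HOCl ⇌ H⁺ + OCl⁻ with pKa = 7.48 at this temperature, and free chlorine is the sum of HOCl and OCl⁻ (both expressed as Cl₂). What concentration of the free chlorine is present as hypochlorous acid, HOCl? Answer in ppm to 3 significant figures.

(a) 57.9 ppm; (b) 0.714 ppm

(a) Volume: 1510 m³ = 1,510,000 L.
(a) Rise: 87,400 g / 1,510,000 L × 1000 = 57.88 mg/L.

(b) [OCl⁻]/[HOCl] = 10^(pH − pKa) = 10^(6.82 − 7.48) = 10^-0.66 = 0.2188.
(b) Fraction as HOCl = 1 / (1 + 0.2188) = 0.8205.
(b) HOCl = 0.8205 × 0.87 ppm = 0.7138 ppm.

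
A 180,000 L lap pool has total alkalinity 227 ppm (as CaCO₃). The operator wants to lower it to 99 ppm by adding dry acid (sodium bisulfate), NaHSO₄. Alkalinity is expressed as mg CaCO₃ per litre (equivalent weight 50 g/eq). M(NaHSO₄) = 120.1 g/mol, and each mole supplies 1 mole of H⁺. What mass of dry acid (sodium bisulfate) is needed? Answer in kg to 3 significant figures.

Alkalinity to neutralize: (227 − 99) = 128 mg/L as CaCO₃ × 180,000 L = 23,040 g as CaCO₃.
Equivalents of H⁺ required: 23,040 ÷ 50 g/eq = 460.8 eq = 460.8 mol NaHSO₄.
Mass of NaHSO₄: 460.8 × 120.1 = 55,340 g.

55.3 kg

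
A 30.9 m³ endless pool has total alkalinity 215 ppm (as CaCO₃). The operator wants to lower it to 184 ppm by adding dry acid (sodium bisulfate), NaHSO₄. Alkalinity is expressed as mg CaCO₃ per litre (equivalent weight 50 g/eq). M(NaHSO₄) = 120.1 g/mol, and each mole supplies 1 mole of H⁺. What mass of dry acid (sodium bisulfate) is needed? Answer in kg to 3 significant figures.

Volume: 30.9 m³ = 30,900 L.
Alkalinity to neutralize: (215 − 184) = 31 mg/L as CaCO₃ × 30,900 L = 957.9 g as CaCO₃.
Equivalents of H⁺ required: 957.9 ÷ 50 g/eq = 19.16 eq = 19.16 mol NaHSO₄.
Mass of NaHSO₄: 19.16 × 120.1 = 2301 g.

2.30 kg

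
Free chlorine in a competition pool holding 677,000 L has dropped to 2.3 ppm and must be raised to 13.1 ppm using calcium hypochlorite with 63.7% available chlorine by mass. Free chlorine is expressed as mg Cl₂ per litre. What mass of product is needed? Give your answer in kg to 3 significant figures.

11.5 kg

Chlorine deficit: 13.1 − 2.3 = 10.8 ppm = 10.8 mg/L as Cl₂.
Cl₂ equivalent needed: 10.8 mg/L × 677,000 L = 7,312,000 mg = 7312 g.
Product at 63.7% available chlorine: 7312 / 0.637 = 11,480 g.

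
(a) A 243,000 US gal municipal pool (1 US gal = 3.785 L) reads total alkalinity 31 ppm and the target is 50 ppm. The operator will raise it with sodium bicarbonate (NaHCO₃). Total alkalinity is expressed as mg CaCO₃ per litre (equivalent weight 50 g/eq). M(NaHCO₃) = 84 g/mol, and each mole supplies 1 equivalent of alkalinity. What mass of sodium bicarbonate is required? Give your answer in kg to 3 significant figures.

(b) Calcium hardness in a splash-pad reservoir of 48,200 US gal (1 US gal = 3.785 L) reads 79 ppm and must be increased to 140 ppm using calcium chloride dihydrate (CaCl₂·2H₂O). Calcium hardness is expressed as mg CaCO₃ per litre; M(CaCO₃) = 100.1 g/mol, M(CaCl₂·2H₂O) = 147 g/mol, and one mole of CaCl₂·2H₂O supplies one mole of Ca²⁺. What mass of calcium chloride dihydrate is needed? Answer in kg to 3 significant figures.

(a) 29.4 kg; (b) 16.3 kg

(a) Volume: 243,000 US gal × 3.785 L/gal = 919,755 L.
(a) Alkalinity to add: (50 − 31) = 19 mg/L as CaCO₃ × 919,755 L = 17,480 g as CaCO₃.
(a) Equivalents: 17,480 g ÷ 50 g/eq = 349.5 eq.
(a) NaHCO₃ supplies 1 eq per mole → 349.5 mol.
(a) Mass: 349.5 mol × 84 g/mol = 29,360 g.

(b) Volume: 48,200 US gal × 3.785 L/gal = 182,437 L.
(b) Hardness to add: (140 − 79) = 61 mg/L as CaCO₃ × 182,437 L = 11,130 g as CaCO₃.
(b) Moles of Ca²⁺ (1 mol Ca²⁺ ≡ 1 mol CaCO₃): 11,130 / 100.1 g/mol = 111.2 mol.
(b) Mass of CaCl₂·2H₂O: 111.2 × 147 = 16,340 g.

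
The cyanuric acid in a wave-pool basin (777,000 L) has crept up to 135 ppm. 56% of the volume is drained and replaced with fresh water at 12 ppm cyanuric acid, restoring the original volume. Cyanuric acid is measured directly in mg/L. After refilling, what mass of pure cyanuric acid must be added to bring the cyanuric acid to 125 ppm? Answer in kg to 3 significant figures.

After draining 56% and refilling: 135 × 0.44 + 12 × 0.56 = 66.12 ppm.
Deficit to target: 125 − 66.12 = 58.88 mg/L.
Mass: 58.88 mg/L × 777,000 L = 45,750 g cyanuric acid.

45.7 kg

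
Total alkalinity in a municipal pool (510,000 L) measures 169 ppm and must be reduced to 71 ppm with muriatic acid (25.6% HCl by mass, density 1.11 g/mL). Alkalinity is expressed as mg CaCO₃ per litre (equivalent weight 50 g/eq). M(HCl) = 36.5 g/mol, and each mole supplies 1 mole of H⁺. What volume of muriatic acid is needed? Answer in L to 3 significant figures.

Alkalinity to neutralize: (169 − 71) = 98 mg/L as CaCO₃ × 510,000 L = 49,980 g as CaCO₃.
Equivalents of H⁺ required: 49,980 ÷ 50 g/eq = 999.6 eq = 999.6 mol HCl.
Mass of HCl: 999.6 × 36.5 = 36,490 g.
Mass of 25.6% solution: 36,490 / 0.256 = 142,500 g.
Volume: 142,500 g ÷ 1.11 g/mL = 128,400 mL.

128 L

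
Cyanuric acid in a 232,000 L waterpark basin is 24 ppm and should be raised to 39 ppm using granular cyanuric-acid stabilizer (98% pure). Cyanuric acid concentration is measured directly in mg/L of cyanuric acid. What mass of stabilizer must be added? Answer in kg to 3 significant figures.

3.55 kg

CYA to add: (39 − 24) = 15 mg/L × 232,000 L = 3480 g cyanuric acid.
At 98% purity: 3480 / 0.98 = 3551 g product.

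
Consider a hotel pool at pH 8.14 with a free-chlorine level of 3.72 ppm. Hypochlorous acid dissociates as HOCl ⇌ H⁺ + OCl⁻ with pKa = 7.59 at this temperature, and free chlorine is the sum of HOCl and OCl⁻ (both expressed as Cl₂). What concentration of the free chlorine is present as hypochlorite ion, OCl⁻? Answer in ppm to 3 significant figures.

[OCl⁻]/[HOCl] = 10^(pH − pKa) = 10^(8.14 − 7.59) = 10^0.55 = 3.548.
Fraction as HOCl = 1 / (1 + 3.548) = 0.2199.
OCl⁻ = (1 − 0.2199) × 3.72 ppm = 2.902 ppm.

2.90 ppm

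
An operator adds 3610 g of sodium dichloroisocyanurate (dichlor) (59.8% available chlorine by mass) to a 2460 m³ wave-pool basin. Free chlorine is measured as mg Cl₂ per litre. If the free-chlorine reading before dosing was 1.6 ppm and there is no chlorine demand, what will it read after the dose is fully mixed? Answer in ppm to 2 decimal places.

Volume: 2460 m³ = 2,460,000 L.
Available chlorine delivered: 3610 g × 0.598 = 2159 g as Cl₂.
Concentration rise: 2159 g / 2,460,000 L = 0.8776 mg/L = 0.88 ppm.
Final FC: 1.6 + 0.88 = 2.48 ppm.

2.48 ppm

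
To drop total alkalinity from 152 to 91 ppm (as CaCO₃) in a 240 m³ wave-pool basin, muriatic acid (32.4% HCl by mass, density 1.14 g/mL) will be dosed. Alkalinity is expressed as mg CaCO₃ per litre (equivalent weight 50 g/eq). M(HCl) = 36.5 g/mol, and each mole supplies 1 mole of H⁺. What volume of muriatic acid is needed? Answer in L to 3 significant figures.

Volume: 240 m³ = 240,000 L.
Alkalinity to neutralize: (152 − 91) = 61 mg/L as CaCO₃ × 240,000 L = 14,640 g as CaCO₃.
Equivalents of H⁺ required: 14,640 ÷ 50 g/eq = 292.8 eq = 292.8 mol HCl.
Mass of HCl: 292.8 × 36.5 = 10,690 g.
Mass of 32.4% solution: 10,690 / 0.324 = 32,990 g.
Volume: 32,990 g ÷ 1.14 g/mL = 28,930 mL.

28.9 L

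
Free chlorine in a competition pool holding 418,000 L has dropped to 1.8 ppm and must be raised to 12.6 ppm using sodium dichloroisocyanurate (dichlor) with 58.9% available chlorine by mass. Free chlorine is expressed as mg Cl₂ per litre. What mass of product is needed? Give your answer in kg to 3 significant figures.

7.66 kg

Chlorine deficit: 12.6 − 1.8 = 10.8 ppm = 10.8 mg/L as Cl₂.
Cl₂ equivalent needed: 10.8 mg/L × 418,000 L = 4,514,000 mg = 4514 g.
Product at 58.9% available chlorine: 4514 / 0.589 = 7665 g.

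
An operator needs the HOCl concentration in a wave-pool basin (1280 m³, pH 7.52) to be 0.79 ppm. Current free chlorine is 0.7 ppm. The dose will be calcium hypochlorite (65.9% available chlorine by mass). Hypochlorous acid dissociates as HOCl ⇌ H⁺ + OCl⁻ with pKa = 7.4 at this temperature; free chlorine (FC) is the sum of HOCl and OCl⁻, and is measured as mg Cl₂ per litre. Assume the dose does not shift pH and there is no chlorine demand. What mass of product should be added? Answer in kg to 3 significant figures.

Volume: 1280 m³ = 1,280,000 L.
[OCl⁻]/[HOCl] = 10^(pH − pKa) = 10^(7.52 − 7.4) = 1.318; fraction as HOCl = 1/(1 + 1.318) = 0.4314.
Free chlorine required for 0.79 ppm HOCl: 0.79 / 0.4314 = 1.831 ppm.
FC to add: 1.831 − 0.7 = 1.131 mg/L as Cl₂.
Cl₂ equivalent: 1.131 mg/L × 1,280,000 L = 1448 g.
Product at 65.9% available Cl: 1448 / 0.659 = 2198 g.

2.20 kg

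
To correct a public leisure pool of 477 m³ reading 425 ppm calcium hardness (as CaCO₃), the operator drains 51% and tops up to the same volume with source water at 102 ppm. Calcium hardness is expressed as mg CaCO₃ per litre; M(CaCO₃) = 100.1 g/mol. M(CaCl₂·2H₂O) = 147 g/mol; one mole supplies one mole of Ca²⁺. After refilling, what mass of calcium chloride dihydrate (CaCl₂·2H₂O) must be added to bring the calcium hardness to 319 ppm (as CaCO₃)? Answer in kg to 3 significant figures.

Volume: 477 m³ = 477,000 L.
After draining 51% and refilling: 425 × 0.49 + 102 × 0.51 = 260.27 ppm.
Deficit to target: 319 − 260.27 = 58.73 mg/L.
As CaCO₃: 58.73 mg/L × 477,000 L = 28,010 g; ÷ 100.1 = 279.9 mol Ca²⁺.
Mass: 279.9 × 147 = 41,140 g.

41.1 kg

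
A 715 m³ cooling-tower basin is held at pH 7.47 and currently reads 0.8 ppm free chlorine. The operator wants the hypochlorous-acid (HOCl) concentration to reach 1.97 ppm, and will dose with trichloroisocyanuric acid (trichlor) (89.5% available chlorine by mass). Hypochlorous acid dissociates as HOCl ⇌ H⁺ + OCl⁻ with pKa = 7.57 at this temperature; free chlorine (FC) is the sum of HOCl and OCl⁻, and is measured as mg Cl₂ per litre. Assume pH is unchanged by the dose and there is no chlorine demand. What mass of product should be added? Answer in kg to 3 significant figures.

2.18 kg

Volume: 715 m³ = 715,000 L.
[OCl⁻]/[HOCl] = 10^(pH − pKa) = 10^(7.47 − 7.57) = 0.7943; fraction as HOCl = 1/(1 + 0.7943) = 0.5573.
Free chlorine required for 1.97 ppm HOCl: 1.97 / 0.5573 = 3.535 ppm.
FC to add: 3.535 − 0.8 = 2.735 mg/L as Cl₂.
Cl₂ equivalent: 2.735 mg/L × 715,000 L = 1955 g.
Product at 89.5% available Cl: 1955 / 0.895 = 2185 g.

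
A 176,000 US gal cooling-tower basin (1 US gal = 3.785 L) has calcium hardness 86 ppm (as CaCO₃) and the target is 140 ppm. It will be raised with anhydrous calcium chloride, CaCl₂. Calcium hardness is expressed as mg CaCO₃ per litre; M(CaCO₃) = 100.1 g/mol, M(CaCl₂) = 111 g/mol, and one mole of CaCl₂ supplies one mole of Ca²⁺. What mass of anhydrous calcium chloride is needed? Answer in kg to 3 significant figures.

Volume: 176,000 US gal × 3.785 L/gal = 666,160 L.
Hardness to add: (140 − 86) = 54 mg/L as CaCO₃ × 666,160 L = 35,970 g as CaCO₃.
Moles of Ca²⁺ (1 mol Ca²⁺ ≡ 1 mol CaCO₃): 35,970 / 100.1 g/mol = 359.4 mol.
Mass of CaCl₂: 359.4 × 111 = 39,890 g.

39.9 kg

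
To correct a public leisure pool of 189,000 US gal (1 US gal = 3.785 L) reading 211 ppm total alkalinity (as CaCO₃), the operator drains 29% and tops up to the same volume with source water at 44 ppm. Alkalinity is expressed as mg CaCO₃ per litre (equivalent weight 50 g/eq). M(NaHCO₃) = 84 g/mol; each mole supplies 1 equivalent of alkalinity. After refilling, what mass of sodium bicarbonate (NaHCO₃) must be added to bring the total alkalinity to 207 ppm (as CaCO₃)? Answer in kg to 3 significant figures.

Volume: 189,000 US gal × 3.785 L/gal = 715,365 L.
After draining 29% and refilling: 211 × 0.71 + 44 × 0.29 = 162.57 ppm.
Deficit to target: 207 − 162.57 = 44.43 mg/L.
As CaCO₃: 44.43 mg/L × 715,365 L = 31,780 g; ÷ 50 g/eq ÷ 1 = 635.7 mol NaHCO₃.
Mass: 635.7 × 84 = 53,400 g.

53.4 kg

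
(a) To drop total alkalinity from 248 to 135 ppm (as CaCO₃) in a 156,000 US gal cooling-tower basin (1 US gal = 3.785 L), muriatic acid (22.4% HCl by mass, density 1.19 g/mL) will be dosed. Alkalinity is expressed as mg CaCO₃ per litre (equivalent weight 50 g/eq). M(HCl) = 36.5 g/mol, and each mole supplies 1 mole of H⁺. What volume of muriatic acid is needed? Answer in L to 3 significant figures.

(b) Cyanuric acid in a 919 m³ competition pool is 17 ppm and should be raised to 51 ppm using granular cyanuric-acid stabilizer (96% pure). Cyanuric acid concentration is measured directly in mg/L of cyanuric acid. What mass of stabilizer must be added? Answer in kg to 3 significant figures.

(a) Volume: 156,000 US gal × 3.785 L/gal = 590,460 L.
(a) Alkalinity to neutralize: (248 − 135) = 113 mg/L as CaCO₃ × 590,460 L = 66,720 g as CaCO₃.
(a) Equivalents of H⁺ required: 66,720 ÷ 50 g/eq = 1334 eq = 1334 mol HCl.
(a) Mass of HCl: 1334 × 36.5 = 48,710 g.
(a) Mass of 22.4% solution: 48,710 / 0.224 = 217,400 g.
(a) Volume: 217,400 g ÷ 1.19 g/mL = 182,700 mL.

(b) Volume: 919 m³ = 919,000 L.
(b) CYA to add: (51 − 17) = 34 mg/L × 919,000 L = 31,250 g cyanuric acid.
(b) At 96% purity: 31,250 / 0.96 = 32,550 g product.

(a) 183 L; (b) 32.5 kg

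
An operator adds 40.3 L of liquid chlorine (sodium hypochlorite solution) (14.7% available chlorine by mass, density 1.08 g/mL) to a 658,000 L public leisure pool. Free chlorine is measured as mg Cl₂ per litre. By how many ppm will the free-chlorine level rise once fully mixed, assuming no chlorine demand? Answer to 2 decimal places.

Mass of solution: 40.3 L × 1000 mL/L × 1.08 g/mL = 43,520 g.
Available chlorine delivered: 43,520 g × 0.147 = 6398 g as Cl₂.
Concentration rise: 6398 g / 658,000 L = 9.723 mg/L = 9.72 ppm.

9.72 ppm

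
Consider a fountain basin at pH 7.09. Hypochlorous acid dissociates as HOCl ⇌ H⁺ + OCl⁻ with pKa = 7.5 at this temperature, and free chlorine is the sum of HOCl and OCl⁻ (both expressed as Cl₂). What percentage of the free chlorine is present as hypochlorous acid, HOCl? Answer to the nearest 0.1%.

72.0%

[OCl⁻]/[HOCl] = 10^(pH − pKa) = 10^(7.09 − 7.5) = 10^-0.41 = 0.389.
Fraction as HOCl = 1 / (1 + 0.389) = 0.7199.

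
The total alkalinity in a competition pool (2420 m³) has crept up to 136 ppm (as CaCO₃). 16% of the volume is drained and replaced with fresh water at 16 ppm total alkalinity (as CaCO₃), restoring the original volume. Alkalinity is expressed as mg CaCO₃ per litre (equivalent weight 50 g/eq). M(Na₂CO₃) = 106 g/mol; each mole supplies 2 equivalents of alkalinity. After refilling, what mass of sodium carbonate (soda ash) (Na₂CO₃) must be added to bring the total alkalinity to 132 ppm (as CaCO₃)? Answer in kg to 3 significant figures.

39.0 kg

Volume: 2420 m³ = 2,420,000 L.
After draining 16% and refilling: 136 × 0.84 + 16 × 0.16 = 116.8 ppm.
Deficit to target: 132 − 116.8 = 15.2 mg/L.
As CaCO₃: 15.2 mg/L × 2,420,000 L = 36,780 g; ÷ 50 g/eq ÷ 2 = 367.8 mol Na₂CO₃.
Mass: 367.8 × 106 = 38,990 g.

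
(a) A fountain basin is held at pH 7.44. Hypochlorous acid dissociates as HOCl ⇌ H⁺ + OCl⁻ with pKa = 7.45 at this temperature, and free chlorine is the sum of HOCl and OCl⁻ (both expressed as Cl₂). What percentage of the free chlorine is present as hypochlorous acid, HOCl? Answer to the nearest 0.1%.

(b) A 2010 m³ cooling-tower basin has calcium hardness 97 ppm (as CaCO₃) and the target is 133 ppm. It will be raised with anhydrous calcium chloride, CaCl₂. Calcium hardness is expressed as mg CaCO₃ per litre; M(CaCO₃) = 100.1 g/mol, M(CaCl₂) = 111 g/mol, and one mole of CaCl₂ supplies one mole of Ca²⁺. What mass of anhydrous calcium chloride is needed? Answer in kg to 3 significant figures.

(a) [OCl⁻]/[HOCl] = 10^(pH − pKa) = 10^(7.44 − 7.45) = 10^-0.01 = 0.9772.
(a) Fraction as HOCl = 1 / (1 + 0.9772) = 0.5058.

(b) Volume: 2010 m³ = 2,010,000 L.
(b) Hardness to add: (133 − 97) = 36 mg/L as CaCO₃ × 2,010,000 L = 72,360 g as CaCO₃.
(b) Moles of Ca²⁺ (1 mol Ca²⁺ ≡ 1 mol CaCO₃): 72,360 / 100.1 g/mol = 722.9 mol.
(b) Mass of CaCl₂: 722.9 × 111 = 80,240 g.

(a) 50.6%; (b) 80.2 kg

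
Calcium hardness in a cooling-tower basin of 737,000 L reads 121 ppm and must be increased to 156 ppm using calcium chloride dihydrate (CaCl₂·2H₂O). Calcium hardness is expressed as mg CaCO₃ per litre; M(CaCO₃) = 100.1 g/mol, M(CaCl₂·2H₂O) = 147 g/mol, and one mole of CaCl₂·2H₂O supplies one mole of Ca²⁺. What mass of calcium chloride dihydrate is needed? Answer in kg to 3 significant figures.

Hardness to add: (156 − 121) = 35 mg/L as CaCO₃ × 737,000 L = 25,800 g as CaCO₃.
Moles of Ca²⁺ (1 mol Ca²⁺ ≡ 1 mol CaCO₃): 25,800 / 100.1 g/mol = 257.7 mol.
Mass of CaCl₂·2H₂O: 257.7 × 147 = 37,880 g.

37.9 kg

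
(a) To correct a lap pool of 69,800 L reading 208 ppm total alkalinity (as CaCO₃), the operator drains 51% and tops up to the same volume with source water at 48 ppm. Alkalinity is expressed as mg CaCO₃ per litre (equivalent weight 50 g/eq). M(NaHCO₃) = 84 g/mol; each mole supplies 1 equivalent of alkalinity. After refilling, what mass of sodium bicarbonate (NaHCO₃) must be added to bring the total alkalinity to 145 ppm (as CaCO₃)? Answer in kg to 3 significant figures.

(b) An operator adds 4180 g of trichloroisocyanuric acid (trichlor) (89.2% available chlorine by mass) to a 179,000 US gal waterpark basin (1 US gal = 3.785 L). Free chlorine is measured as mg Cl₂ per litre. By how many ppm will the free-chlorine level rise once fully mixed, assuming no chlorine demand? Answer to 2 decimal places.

(a) After draining 51% and refilling: 208 × 0.49 + 48 × 0.51 = 126.4 ppm.
(a) Deficit to target: 145 − 126.4 = 18.6 mg/L.
(a) As CaCO₃: 18.6 mg/L × 69,800 L = 1298 g; ÷ 50 g/eq ÷ 1 = 25.97 mol NaHCO₃.
(a) Mass: 25.97 × 84 = 2181 g.

(b) Volume: 179,000 US gal × 3.785 L/gal = 677,515 L.
(b) Available chlorine delivered: 4180 g × 0.892 = 3729 g as Cl₂.
(b) Concentration rise: 3729 g / 677,515 L = 5.503 mg/L = 5.50 ppm.

(a) 2.18 kg; (b) 5.50 ppm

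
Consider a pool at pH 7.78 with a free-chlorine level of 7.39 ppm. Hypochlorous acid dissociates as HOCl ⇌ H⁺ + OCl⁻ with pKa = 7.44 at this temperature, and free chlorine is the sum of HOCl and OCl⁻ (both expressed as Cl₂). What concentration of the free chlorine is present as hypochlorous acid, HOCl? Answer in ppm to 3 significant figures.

[OCl⁻]/[HOCl] = 10^(pH − pKa) = 10^(7.78 − 7.44) = 10^0.34 = 2.188.
Fraction as HOCl = 1 / (1 + 2.188) = 0.3137.
HOCl = 0.3137 × 7.39 ppm = 2.318 ppm.

2.32 ppm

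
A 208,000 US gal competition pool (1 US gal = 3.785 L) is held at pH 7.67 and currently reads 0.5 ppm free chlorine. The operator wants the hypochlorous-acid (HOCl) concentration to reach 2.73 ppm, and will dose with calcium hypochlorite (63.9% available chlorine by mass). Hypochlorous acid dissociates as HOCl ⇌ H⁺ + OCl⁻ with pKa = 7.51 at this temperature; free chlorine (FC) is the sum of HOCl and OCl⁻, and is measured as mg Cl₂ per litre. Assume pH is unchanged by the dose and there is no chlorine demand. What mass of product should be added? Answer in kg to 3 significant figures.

Volume: 208,000 US gal × 3.785 L/gal = 787,280 L.
[OCl⁻]/[HOCl] = 10^(pH − pKa) = 10^(7.67 − 7.51) = 1.445; fraction as HOCl = 1/(1 + 1.445) = 0.4089.
Free chlorine required for 2.73 ppm HOCl: 2.73 / 0.4089 = 6.676 ppm.
FC to add: 6.676 − 0.5 = 6.176 mg/L as Cl₂.
Cl₂ equivalent: 6.176 mg/L × 787,280 L = 4862 g.
Product at 63.9% available Cl: 4862 / 0.639 = 7609 g.

7.61 kg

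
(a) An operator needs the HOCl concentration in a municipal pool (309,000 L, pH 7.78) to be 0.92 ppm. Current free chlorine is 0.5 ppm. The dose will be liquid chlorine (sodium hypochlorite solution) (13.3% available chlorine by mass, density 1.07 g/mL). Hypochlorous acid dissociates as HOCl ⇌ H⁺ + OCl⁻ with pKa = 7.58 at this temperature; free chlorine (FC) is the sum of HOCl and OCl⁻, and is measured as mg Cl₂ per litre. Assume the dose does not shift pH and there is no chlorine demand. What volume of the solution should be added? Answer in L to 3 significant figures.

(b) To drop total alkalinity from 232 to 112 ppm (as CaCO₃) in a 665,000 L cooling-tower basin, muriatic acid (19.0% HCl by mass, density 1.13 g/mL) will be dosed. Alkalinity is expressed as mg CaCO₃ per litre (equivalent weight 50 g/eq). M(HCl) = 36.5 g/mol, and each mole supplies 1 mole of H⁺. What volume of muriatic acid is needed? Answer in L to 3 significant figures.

(a) 4.08 L; (b) 271 L

(a) [OCl⁻]/[HOCl] = 10^(pH − pKa) = 10^(7.78 − 7.58) = 1.585; fraction as HOCl = 1/(1 + 1.585) = 0.3869.
(a) Free chlorine required for 0.92 ppm HOCl: 0.92 / 0.3869 = 2.378 ppm.
(a) FC to add: 2.378 − 0.5 = 1.878 mg/L as Cl₂.
(a) Cl₂ equivalent: 1.878 mg/L × 309,000 L = 580.3 g.
(a) Product at 13.3% available Cl: 580.3 / 0.133 = 4363 g.
(a) Volume: 4363 g ÷ 1.07 g/mL = 4078 mL.

(b) Alkalinity to neutralize: (232 − 112) = 120 mg/L as CaCO₃ × 665,000 L = 79,800 g as CaCO₃.
(b) Equivalents of H⁺ required: 79,800 ÷ 50 g/eq = 1596 eq = 1596 mol HCl.
(b) Mass of HCl: 1596 × 36.5 = 58,250 g.
(b) Mass of 19.0% solution: 58,250 / 0.19 = 306,600 g.
(b) Volume: 306,600 g ÷ 1.13 g/mL = 271,300 mL.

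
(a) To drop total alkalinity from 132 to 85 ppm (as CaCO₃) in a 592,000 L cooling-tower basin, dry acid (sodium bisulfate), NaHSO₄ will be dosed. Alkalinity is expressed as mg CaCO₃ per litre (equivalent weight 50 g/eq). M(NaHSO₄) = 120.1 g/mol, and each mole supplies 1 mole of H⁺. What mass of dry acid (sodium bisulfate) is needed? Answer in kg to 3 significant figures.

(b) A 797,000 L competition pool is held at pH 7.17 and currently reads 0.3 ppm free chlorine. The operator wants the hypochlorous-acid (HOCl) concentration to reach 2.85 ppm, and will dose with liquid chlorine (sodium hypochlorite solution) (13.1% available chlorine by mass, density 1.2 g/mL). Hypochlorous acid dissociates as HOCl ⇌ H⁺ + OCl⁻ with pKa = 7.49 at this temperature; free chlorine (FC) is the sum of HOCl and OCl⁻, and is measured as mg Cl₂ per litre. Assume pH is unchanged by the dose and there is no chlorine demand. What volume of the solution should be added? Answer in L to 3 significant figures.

(a) Alkalinity to neutralize: (132 − 85) = 47 mg/L as CaCO₃ × 592,000 L = 27,820 g as CaCO₃.
(a) Equivalents of H⁺ required: 27,820 ÷ 50 g/eq = 556.5 eq = 556.5 mol NaHSO₄.
(a) Mass of NaHSO₄: 556.5 × 120.1 = 66,830 g.

(b) [OCl⁻]/[HOCl] = 10^(pH − pKa) = 10^(7.17 − 7.49) = 0.4786; fraction as HOCl = 1/(1 + 0.4786) = 0.6763.
(b) Free chlorine required for 2.85 ppm HOCl: 2.85 / 0.6763 = 4.214 ppm.
(b) FC to add: 4.214 − 0.3 = 3.914 mg/L as Cl₂.
(b) Cl₂ equivalent: 3.914 mg/L × 797,000 L = 3120 g.
(b) Product at 13.1% available Cl: 3120 / 0.131 = 23,810 g.
(b) Volume: 23,810 g ÷ 1.2 g/mL = 19,840 mL.

(a) 66.8 kg; (b) 19.8 L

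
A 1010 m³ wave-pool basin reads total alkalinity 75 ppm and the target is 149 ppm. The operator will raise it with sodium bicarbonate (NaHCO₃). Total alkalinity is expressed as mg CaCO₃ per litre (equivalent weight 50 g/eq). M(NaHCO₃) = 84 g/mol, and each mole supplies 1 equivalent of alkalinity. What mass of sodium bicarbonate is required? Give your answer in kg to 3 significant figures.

126 kg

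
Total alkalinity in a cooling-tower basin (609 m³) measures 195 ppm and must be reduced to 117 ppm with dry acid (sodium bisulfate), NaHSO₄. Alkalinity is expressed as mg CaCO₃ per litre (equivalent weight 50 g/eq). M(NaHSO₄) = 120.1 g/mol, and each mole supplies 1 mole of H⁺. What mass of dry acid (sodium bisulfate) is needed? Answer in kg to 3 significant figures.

114 kg

Volume: 609 m³ = 609,000 L.
Alkalinity to neutralize: (195 − 117) = 78 mg/L as CaCO₃ × 609,000 L = 47,500 g as CaCO₃.
Equivalents of H⁺ required: 47,500 ÷ 50 g/eq = 950 eq = 950 mol NaHSO₄.
Mass of NaHSO₄: 950 × 120.1 = 114,100 g.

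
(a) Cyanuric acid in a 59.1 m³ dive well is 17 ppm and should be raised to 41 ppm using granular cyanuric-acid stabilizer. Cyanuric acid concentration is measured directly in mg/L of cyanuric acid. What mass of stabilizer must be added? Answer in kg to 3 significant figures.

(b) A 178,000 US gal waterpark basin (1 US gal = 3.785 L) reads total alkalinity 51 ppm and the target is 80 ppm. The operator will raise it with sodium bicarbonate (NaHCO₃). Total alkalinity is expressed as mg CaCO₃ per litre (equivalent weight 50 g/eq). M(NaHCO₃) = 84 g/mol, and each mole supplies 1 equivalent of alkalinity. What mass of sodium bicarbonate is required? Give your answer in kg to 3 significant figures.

(a) 1.42 kg; (b) 32.8 kg

(a) Volume: 59.1 m³ = 59,100 L.
(a) CYA to add: (41 − 17) = 24 mg/L × 59,100 L = 1418 g cyanuric acid.

(b) Volume: 178,000 US gal × 3.785 L/gal = 673,730 L.
(b) Alkalinity to add: (80 − 51) = 29 mg/L as CaCO₃ × 673,730 L = 19,540 g as CaCO₃.
(b) Equivalents: 19,540 g ÷ 50 g/eq = 390.8 eq.
(b) NaHCO₃ supplies 1 eq per mole → 390.8 mol.
(b) Mass: 390.8 mol × 84 g/mol = 32,820 g.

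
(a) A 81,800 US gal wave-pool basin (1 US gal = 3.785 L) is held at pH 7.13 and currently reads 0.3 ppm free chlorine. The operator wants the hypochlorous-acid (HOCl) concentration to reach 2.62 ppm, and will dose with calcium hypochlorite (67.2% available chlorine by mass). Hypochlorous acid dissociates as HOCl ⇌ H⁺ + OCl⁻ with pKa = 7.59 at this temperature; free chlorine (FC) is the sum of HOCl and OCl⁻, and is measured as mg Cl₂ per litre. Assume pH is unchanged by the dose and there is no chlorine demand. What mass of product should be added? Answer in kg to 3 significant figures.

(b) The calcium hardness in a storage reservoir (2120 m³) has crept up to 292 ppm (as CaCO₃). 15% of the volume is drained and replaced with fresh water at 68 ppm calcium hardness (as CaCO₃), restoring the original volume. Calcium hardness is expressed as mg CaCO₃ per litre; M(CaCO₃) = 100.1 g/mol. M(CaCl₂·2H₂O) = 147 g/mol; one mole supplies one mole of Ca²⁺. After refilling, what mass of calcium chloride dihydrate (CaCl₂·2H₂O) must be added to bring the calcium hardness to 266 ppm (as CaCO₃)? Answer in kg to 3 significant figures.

(a) 1.49 kg; (b) 23.7 kg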